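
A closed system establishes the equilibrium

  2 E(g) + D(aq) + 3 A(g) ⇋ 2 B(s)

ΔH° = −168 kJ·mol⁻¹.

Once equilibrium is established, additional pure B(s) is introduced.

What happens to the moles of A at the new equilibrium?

B is a pure solid; its activity is 1 regardless of amount, so Q is unaffected — no shift from this change.
No net shift occurs, so the amount of A is unchanged.

unchanged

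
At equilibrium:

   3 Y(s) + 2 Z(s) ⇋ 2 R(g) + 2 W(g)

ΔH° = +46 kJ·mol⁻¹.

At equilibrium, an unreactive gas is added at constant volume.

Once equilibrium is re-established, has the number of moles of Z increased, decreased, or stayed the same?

At constant volume, adding an inert gas leaves every reacting species' partial pressure unchanged, so Q is unchanged — no shift from this change.
No net shift occurs, so the amount of Z is unchanged.

unchanged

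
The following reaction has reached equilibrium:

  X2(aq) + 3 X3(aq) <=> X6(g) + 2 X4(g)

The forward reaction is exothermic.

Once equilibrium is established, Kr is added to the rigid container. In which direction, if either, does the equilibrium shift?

At constant volume, adding an inert gas leaves every reacting species' partial pressure unchanged, so Q is unchanged — no shift from this change.

no shift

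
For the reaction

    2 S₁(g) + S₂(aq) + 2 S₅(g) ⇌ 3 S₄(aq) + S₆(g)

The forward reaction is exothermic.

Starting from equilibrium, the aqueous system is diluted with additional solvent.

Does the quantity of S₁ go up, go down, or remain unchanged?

Dilution lowers every aqueous concentration by the same factor. Δn_aq = 3 − 1 = +2, so the system shifts toward the side with more dissolved moles — to the right.
The net shift is to the right. S₁ is a reactant, so its amount decreases.

decreases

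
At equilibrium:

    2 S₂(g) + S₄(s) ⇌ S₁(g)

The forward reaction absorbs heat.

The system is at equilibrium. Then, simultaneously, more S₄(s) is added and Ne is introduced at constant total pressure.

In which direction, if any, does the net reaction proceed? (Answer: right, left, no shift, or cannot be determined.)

left

S₄ is a pure solid; its activity is 1 regardless of amount, so Q is unaffected — no shift from this change.
Adding inert gas at constant total pressure expands the volume and lowers every reacting partial pressure. With Δn_gas = 1 − 2 = -1, Q moves away from K toward the side with fewer gas moles, so the system shifts toward the side with more gas moles — to the left.
Only the nonzero effect(s) matter; the net shift is to the left.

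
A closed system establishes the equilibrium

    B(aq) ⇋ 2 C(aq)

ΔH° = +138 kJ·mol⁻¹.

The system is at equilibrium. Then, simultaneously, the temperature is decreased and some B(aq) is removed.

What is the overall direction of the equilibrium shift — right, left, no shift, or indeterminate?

The forward reaction is endothermic. Lowering T favours the exothermic direction — shift to the left.
Removing B (aq), a reactant, drives the reaction to the left.
All effects act in the same direction — net shift to the left.

left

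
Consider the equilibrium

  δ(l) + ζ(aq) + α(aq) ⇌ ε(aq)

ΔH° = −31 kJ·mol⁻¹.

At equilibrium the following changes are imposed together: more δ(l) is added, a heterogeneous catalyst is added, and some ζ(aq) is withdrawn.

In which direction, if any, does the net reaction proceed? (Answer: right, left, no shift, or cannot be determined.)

δ is a pure liquid; its activity is 1 regardless of amount, so Q is unaffected — no shift from this change.
A catalyst speeds both forward and reverse rates equally; it changes neither Q nor K — no shift from this change.
Removing ζ (aq), a reactant, drives the reaction to the left.
Only the nonzero effect(s) matter; the net shift is to the left.

left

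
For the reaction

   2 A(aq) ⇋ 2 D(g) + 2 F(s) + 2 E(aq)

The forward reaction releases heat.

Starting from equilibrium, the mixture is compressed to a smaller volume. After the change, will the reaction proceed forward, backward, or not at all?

left

Gas moles: reactants 0, products 2 (Δn_gas = +2). Compression shifts the system toward the side with fewer moles of gas — to the left.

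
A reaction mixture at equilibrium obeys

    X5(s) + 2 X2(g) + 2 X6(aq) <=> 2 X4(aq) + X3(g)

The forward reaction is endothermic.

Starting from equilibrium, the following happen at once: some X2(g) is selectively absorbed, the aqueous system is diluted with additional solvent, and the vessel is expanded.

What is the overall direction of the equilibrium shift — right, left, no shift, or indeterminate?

left

Removing X2 (g), a reactant, drives the reaction to the left.
Dilution scales every aqueous concentration by the same factor. Δn_aq = 2 − 2 = 0, so Q is unchanged — no shift.
Gas moles: reactants 2, products 1 (Δn_gas = -1). Expansion shifts the system toward the side with more moles of gas — to the left.
Only the nonzero effect(s) matter; the net shift is to the left.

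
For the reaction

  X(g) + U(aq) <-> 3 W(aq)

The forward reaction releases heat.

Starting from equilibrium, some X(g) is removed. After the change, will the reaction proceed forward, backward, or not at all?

left

Removing X (g), a reactant, drives the reaction to the left.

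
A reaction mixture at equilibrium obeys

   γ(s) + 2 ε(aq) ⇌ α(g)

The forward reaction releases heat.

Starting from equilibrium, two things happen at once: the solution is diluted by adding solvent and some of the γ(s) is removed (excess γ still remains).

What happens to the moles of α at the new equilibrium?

decreases

Dilution lowers every aqueous concentration by the same factor. Δn_aq = 0 − 2 = -2, so the system shifts toward the side with more dissolved moles — to the left.
γ is a pure solid; its activity is 1 regardless of amount, so Q is unaffected — no shift from this change.
The net shift is to the left. α is a product, so its amount decreases.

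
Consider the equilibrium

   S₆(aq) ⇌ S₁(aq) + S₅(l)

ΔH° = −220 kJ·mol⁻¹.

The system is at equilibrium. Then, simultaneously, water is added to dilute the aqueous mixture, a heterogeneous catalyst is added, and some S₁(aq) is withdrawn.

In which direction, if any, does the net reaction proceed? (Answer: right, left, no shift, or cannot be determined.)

right

Dilution scales every aqueous concentration by the same factor. Δn_aq = 1 − 1 = 0, so Q is unchanged — no shift.
A catalyst speeds both forward and reverse rates equally; it changes neither Q nor K — no shift from this change.
Removing S₁ (aq), a product, drives the reaction to the right.
Only the nonzero effect(s) matter; the net shift is to the right.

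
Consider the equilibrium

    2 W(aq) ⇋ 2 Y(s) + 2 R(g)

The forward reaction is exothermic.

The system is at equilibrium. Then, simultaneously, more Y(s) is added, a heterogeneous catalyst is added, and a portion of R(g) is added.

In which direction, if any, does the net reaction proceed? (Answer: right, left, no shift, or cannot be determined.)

left

Y is a pure solid; its activity is 1 regardless of amount, so Q is unaffected — no shift from this change.
A catalyst speeds both forward and reverse rates equally; it changes neither Q nor K — no shift from this change.
Adding R (g), a product, drives the reaction to the left.
Only the nonzero effect(s) matter; the net shift is to the left.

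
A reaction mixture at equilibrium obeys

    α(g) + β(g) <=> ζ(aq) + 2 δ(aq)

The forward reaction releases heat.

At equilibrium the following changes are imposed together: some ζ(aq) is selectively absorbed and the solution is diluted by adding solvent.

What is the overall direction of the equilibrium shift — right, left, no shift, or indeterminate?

Removing ζ (aq), a product, drives the reaction to the right.
Dilution lowers every aqueous concentration by the same factor. Δn_aq = 3 − 0 = +3, so the system shifts toward the side with more dissolved moles — to the right.
All effects act in the same direction — net shift to the right.

right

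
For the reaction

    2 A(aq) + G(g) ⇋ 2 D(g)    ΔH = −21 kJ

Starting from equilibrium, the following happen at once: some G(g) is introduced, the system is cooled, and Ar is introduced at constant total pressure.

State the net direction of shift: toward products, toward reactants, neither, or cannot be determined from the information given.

right

Adding G (g), a reactant, drives the reaction to the right.
The forward reaction is exothermic. Lowering T favours the exothermic direction — shift to the right.
Adding inert gas at constant total pressure expands the volume and lowers every reacting partial pressure. With Δn_gas = 2 − 1 = +1, Q moves away from K toward the side with fewer gas moles, so the system shifts toward the side with more gas moles — to the right.
All effects act in the same direction — net shift to the right.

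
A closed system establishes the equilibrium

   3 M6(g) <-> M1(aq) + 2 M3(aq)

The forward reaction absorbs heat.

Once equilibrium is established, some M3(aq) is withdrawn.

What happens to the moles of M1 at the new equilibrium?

increases

Removing M3 (aq), a product, drives the reaction to the right.
The net shift is to the right. M1 is a product, so its amount increases.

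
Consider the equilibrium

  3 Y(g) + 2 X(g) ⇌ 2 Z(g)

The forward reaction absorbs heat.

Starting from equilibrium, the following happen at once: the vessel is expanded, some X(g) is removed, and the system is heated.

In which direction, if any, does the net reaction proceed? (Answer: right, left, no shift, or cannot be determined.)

cannot be determined

Gas moles: reactants 5, products 2 (Δn_gas = -3). Expansion shifts the system toward the side with more moles of gas — to the left.
Removing X (g), a reactant, drives the reaction to the left.
The forward reaction is endothermic. Raising T favours the endothermic direction — shift to the right.
The individual effects push in opposite directions; without quantitative information the net direction cannot be determined.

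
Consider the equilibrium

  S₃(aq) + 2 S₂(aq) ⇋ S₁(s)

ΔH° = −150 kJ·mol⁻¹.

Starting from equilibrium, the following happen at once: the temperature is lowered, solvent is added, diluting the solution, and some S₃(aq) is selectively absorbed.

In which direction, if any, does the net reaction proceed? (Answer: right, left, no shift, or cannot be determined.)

The forward reaction is exothermic. Lowering T favours the exothermic direction — shift to the right.
Dilution lowers every aqueous concentration by the same factor. Δn_aq = 0 − 3 = -3, so the system shifts toward the side with more dissolved moles — to the left.
Removing S₃ (aq), a reactant, drives the reaction to the left.
The individual effects push in opposite directions; without quantitative information the net direction cannot be determined.

cannot be determined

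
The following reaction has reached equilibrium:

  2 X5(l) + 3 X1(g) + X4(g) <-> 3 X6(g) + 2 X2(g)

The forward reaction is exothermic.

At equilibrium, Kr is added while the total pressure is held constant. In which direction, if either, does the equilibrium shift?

right

Adding inert gas at constant total pressure expands the volume and lowers every reacting partial pressure. With Δn_gas = 5 − 4 = +1, Q moves away from K toward the side with fewer gas moles, so the system shifts toward the side with more gas moles — to the right.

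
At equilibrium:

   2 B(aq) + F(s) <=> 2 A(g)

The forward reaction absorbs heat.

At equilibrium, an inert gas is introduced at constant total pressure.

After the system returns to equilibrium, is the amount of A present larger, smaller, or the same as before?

increases

Adding inert gas at constant total pressure expands the volume and lowers every reacting partial pressure. With Δn_gas = 2 − 0 = +2, Q moves away from K toward the side with fewer gas moles, so the system shifts toward the side with more gas moles — to the right.
The net shift is to the right. A is a product, so its amount increases.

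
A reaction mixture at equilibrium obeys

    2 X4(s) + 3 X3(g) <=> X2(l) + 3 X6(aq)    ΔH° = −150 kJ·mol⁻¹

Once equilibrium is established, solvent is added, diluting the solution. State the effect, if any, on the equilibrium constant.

unchanged

The equilibrium constant depends only on temperature. This perturbation may move the position of equilibrium, but since T is unchanged, K itself is unchanged.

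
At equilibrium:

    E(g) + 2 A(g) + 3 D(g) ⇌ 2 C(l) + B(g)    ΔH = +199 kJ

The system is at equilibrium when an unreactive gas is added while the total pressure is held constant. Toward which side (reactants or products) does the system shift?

left

Adding inert gas at constant total pressure expands the volume and lowers every reacting partial pressure. With Δn_gas = 1 − 6 = -5, Q moves away from K toward the side with fewer gas moles, so the system shifts toward the side with more gas moles — to the left.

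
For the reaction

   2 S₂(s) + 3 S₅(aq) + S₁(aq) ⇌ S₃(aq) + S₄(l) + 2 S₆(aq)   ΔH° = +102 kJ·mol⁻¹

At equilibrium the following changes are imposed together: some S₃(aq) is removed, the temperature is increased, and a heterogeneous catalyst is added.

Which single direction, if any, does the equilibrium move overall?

right

Removing S₃ (aq), a product, drives the reaction to the right.
The forward reaction is endothermic. Raising T favours the endothermic direction — shift to the right.
A catalyst speeds both forward and reverse rates equally; it changes neither Q nor K — no shift from this change.
Only the nonzero effect(s) matter; the net shift is to the right.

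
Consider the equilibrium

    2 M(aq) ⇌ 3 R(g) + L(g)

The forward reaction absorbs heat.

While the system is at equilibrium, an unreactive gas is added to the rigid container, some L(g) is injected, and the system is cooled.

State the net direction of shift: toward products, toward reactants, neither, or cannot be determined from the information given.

left

At constant volume, adding an inert gas leaves every reacting species' partial pressure unchanged, so Q is unchanged — no shift from this change.
Adding L (g), a product, drives the reaction to the left.
The forward reaction is endothermic. Lowering T favours the exothermic direction — shift to the left.
Only the nonzero effect(s) matter; the net shift is to the left.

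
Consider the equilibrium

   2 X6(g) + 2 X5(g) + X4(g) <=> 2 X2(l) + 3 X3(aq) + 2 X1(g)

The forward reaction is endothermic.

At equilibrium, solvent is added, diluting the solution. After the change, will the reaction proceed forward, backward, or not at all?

right

Dilution lowers every aqueous concentration by the same factor. Δn_aq = 3 − 0 = +3, so the system shifts toward the side with more dissolved moles — to the right.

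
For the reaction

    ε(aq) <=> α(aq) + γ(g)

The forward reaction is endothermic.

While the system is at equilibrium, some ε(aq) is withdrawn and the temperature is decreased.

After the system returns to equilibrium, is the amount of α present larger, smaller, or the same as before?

decreases

Removing ε (aq), a reactant, drives the reaction to the left.
The forward reaction is endothermic. Lowering T favours the exothermic direction — shift to the left.
The net shift is to the left. α is a product, so its amount decreases.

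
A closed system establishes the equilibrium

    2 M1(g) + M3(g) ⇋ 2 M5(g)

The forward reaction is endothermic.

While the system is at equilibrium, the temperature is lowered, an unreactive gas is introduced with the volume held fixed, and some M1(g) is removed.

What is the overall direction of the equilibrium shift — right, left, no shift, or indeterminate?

The forward reaction is endothermic. Lowering T favours the exothermic direction — shift to the left.
At constant volume, adding an inert gas leaves every reacting species' partial pressure unchanged, so Q is unchanged — no shift from this change.
Removing M1 (g), a reactant, drives the reaction to the left.
Only the nonzero effect(s) matter; the net shift is to the left.

left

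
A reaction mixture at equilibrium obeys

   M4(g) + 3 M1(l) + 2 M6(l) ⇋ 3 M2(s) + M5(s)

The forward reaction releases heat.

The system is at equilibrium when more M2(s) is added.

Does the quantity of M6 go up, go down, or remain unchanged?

unchanged

M2 is a pure solid; its activity is 1 regardless of amount, so Q is unaffected — no shift from this change.
No net shift occurs, so the amount of M6 is unchanged.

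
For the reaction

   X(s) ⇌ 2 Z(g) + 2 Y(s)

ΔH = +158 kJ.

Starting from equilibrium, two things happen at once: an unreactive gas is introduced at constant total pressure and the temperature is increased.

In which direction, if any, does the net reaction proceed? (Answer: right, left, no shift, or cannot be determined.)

right

Adding inert gas at constant total pressure expands the volume and lowers every reacting partial pressure. With Δn_gas = 2 − 0 = +2, Q moves away from K toward the side with fewer gas moles, so the system shifts toward the side with more gas moles — to the right.
The forward reaction is endothermic. Raising T favours the endothermic direction — shift to the right.
All effects act in the same direction — net shift to the right.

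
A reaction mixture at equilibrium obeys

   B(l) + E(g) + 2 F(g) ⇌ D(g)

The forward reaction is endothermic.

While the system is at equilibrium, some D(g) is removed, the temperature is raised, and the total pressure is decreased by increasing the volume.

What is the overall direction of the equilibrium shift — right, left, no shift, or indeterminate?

cannot be determined

Removing D (g), a product, drives the reaction to the right.
The forward reaction is endothermic. Raising T favours the endothermic direction — shift to the right.
Gas moles: reactants 3, products 1 (Δn_gas = -2). Expansion shifts the system toward the side with more moles of gas — to the left.
The individual effects push in opposite directions; without quantitative information the net direction cannot be determined.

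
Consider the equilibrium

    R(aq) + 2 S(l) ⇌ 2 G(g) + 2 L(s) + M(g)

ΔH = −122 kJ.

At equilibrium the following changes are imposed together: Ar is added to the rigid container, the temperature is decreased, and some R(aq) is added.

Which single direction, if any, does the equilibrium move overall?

At constant volume, adding an inert gas leaves every reacting species' partial pressure unchanged, so Q is unchanged — no shift from this change.
The forward reaction is exothermic. Lowering T favours the exothermic direction — shift to the right.
Adding R (aq), a reactant, drives the reaction to the right.
Only the nonzero effect(s) matter; the net shift is to the right.

right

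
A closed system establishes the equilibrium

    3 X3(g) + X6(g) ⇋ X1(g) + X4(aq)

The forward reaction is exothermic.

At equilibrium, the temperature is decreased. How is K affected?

increases

K depends on temperature via the van 't Hoff relation. The forward reaction is exothermic, so lowering T increases K.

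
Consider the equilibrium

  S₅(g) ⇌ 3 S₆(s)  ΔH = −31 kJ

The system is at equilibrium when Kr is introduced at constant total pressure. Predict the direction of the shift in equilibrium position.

Adding inert gas at constant total pressure expands the volume and lowers every reacting partial pressure. With Δn_gas = 0 − 1 = -1, Q moves away from K toward the side with fewer gas moles, so the system shifts toward the side with more gas moles — to the left.

left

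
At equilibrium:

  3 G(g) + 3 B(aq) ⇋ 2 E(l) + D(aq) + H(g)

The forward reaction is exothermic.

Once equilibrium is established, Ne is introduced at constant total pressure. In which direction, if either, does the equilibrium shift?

left

Adding inert gas at constant total pressure expands the volume and lowers every reacting partial pressure. With Δn_gas = 1 − 3 = -2, Q moves away from K toward the side with fewer gas moles, so the system shifts toward the side with more gas moles — to the left.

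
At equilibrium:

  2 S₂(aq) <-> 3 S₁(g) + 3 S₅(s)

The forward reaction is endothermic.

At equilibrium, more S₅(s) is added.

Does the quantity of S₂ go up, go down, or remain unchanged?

unchanged

S₅ is a pure solid; its activity is 1 regardless of amount, so Q is unaffected — no shift from this change.
No net shift occurs, so the amount of S₂ is unchanged.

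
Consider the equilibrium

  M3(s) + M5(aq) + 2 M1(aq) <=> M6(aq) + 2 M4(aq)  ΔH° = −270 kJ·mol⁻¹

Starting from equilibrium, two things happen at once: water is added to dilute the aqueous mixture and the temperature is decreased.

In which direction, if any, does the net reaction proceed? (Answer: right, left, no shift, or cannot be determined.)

Dilution scales every aqueous concentration by the same factor. Δn_aq = 3 − 3 = 0, so Q is unchanged — no shift.
The forward reaction is exothermic. Lowering T favours the exothermic direction — shift to the right.
Only the nonzero effect(s) matter; the net shift is to the right.

right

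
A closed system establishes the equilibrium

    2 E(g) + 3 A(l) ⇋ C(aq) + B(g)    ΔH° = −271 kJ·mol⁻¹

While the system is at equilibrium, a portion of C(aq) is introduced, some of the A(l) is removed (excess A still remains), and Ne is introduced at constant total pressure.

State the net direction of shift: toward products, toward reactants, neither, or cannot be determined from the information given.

left

Adding C (aq), a product, drives the reaction to the left.
A is a pure liquid; its activity is 1 regardless of amount, so Q is unaffected — no shift from this change.
Adding inert gas at constant total pressure expands the volume and lowers every reacting partial pressure. With Δn_gas = 1 − 2 = -1, Q moves away from K toward the side with fewer gas moles, so the system shifts toward the side with more gas moles — to the left.
Only the nonzero effect(s) matter; the net shift is to the left.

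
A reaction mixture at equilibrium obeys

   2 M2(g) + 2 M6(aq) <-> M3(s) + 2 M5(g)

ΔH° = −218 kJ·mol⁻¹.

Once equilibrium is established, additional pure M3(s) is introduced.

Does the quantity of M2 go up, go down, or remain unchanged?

unchanged

M3 is a pure solid; its activity is 1 regardless of amount, so Q is unaffected — no shift from this change.
No net shift occurs, so the amount of M2 is unchanged.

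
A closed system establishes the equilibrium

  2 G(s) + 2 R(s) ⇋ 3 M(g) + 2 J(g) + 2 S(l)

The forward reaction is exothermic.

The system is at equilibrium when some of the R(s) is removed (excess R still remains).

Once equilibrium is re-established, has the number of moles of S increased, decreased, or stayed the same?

unchanged

R is a pure solid; its activity is 1 regardless of amount, so Q is unaffected — no shift from this change.
No net shift occurs, so the amount of S is unchanged.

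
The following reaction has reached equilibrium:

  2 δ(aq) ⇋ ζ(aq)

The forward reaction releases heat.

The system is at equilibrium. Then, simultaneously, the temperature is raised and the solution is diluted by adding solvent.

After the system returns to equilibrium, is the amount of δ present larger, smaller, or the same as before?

increases

The forward reaction is exothermic. Raising T favours the endothermic direction — shift to the left.
Dilution lowers every aqueous concentration by the same factor. Δn_aq = 1 − 2 = -1, so the system shifts toward the side with more dissolved moles — to the left.
The net shift is to the left. δ is a reactant, so its amount increases.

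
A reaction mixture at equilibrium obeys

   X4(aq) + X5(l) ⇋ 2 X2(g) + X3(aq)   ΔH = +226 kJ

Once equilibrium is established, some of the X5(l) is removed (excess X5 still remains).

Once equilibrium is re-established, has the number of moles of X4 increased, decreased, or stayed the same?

unchanged

X5 is a pure liquid; its activity is 1 regardless of amount, so Q is unaffected — no shift from this change.
No net shift occurs, so the amount of X4 is unchanged.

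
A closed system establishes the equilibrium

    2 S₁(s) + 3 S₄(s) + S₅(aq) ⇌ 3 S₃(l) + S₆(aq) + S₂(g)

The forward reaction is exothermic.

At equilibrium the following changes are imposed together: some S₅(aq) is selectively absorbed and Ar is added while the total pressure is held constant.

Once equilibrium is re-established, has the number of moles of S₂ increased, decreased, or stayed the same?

cannot be determined

Removing S₅ (aq), a reactant, drives the reaction to the left.
Adding inert gas at constant total pressure expands the volume and lowers every reacting partial pressure. With Δn_gas = 1 − 0 = +1, Q moves away from K toward the side with fewer gas moles, so the system shifts toward the side with more gas moles — to the right.
The two effects oppose each other, so the net shift — and hence the change in S₂ — cannot be determined from the given information.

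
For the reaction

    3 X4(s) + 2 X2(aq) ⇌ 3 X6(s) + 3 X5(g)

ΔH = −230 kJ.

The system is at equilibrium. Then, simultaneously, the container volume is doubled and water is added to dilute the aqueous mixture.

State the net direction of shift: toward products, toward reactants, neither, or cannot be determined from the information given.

cannot be determined

Gas moles: reactants 0, products 3 (Δn_gas = +3). Expansion shifts the system toward the side with more moles of gas — to the right.
Dilution lowers every aqueous concentration by the same factor. Δn_aq = 0 − 2 = -2, so the system shifts toward the side with more dissolved moles — to the left.
The individual effects push in opposite directions; without quantitative information the net direction cannot be determined.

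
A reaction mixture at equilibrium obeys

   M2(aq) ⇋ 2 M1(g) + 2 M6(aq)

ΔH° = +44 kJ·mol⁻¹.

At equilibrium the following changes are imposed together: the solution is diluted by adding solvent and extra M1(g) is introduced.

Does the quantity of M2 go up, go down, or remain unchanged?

cannot be determined

Dilution lowers every aqueous concentration by the same factor. Δn_aq = 2 − 1 = +1, so the system shifts toward the side with more dissolved moles — to the right.
Adding M1 (g), a product, drives the reaction to the left.
The two effects oppose each other, so the net shift — and hence the change in M2 — cannot be determined from the given information.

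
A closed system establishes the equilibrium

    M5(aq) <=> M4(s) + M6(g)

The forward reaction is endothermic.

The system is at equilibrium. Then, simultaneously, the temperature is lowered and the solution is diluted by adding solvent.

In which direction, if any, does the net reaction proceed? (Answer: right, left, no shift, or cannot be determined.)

left

The forward reaction is endothermic. Lowering T favours the exothermic direction — shift to the left.
Dilution lowers every aqueous concentration by the same factor. Δn_aq = 0 − 1 = -1, so the system shifts toward the side with more dissolved moles — to the left.
All effects act in the same direction — net shift to the left.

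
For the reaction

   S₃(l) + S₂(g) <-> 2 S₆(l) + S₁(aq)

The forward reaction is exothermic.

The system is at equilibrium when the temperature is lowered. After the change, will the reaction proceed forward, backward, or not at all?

right

The forward reaction is exothermic. Lowering T favours the exothermic direction — shift to the right.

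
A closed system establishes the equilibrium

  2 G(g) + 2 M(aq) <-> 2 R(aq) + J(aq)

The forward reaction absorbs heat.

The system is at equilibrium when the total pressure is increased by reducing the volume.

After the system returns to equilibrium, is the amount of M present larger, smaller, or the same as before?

Gas moles: reactants 2, products 0 (Δn_gas = -2). Compression shifts the system toward the side with fewer moles of gas — to the right.
The net shift is to the right. M is a reactant, so its amount decreases.

decreases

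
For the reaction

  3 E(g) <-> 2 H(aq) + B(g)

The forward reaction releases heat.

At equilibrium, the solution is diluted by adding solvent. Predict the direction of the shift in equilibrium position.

right

Dilution lowers every aqueous concentration by the same factor. Δn_aq = 2 − 0 = +2, so the system shifts toward the side with more dissolved moles — to the right.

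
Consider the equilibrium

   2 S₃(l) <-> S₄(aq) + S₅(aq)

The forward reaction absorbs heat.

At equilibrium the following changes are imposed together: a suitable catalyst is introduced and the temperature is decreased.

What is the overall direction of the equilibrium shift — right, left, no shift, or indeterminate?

A catalyst speeds both forward and reverse rates equally; it changes neither Q nor K — no shift from this change.
The forward reaction is endothermic. Lowering T favours the exothermic direction — shift to the left.
Only the nonzero effect(s) matter; the net shift is to the left.

left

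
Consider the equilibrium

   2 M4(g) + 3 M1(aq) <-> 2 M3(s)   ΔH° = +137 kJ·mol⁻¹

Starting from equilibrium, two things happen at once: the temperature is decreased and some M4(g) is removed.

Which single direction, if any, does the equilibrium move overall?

The forward reaction is endothermic. Lowering T favours the exothermic direction — shift to the left.
Removing M4 (g), a reactant, drives the reaction to the left.
All effects act in the same direction — net shift to the left.

left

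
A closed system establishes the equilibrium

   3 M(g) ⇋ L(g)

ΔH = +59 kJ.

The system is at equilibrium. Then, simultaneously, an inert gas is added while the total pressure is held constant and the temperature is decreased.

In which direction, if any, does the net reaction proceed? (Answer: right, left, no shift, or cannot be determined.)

Adding inert gas at constant total pressure expands the volume and lowers every reacting partial pressure. With Δn_gas = 1 − 3 = -2, Q moves away from K toward the side with fewer gas moles, so the system shifts toward the side with more gas moles — to the left.
The forward reaction is endothermic. Lowering T favours the exothermic direction — shift to the left.
All effects act in the same direction — net shift to the left.

left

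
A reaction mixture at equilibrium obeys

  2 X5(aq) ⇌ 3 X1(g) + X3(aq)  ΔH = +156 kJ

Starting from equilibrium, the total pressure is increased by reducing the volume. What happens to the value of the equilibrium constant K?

The equilibrium constant depends only on temperature. This perturbation may move the position of equilibrium, but since T is unchanged, K itself is unchanged.

unchanged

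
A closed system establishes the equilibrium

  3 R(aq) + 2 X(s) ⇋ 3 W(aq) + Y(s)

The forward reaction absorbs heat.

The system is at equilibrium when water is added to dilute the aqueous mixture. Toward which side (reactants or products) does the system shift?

Dilution scales every aqueous concentration by the same factor. Δn_aq = 3 − 3 = 0, so Q is unchanged — no shift.

no shift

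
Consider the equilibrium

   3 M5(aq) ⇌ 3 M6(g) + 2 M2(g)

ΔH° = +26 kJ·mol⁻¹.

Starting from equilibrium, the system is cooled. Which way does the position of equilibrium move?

left

The forward reaction is endothermic. Lowering T favours the exothermic direction — shift to the left.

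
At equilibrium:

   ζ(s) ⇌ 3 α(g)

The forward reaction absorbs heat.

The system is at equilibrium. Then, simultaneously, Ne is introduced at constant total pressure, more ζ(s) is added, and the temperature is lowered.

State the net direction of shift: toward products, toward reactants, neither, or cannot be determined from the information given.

cannot be determined

Adding inert gas at constant total pressure expands the volume and lowers every reacting partial pressure. With Δn_gas = 3 − 0 = +3, Q moves away from K toward the side with fewer gas moles, so the system shifts toward the side with more gas moles — to the right.
ζ is a pure solid; its activity is 1 regardless of amount, so Q is unaffected — no shift from this change.
The forward reaction is endothermic. Lowering T favours the exothermic direction — shift to the left.
The individual effects push in opposite directions; without quantitative information the net direction cannot be determined.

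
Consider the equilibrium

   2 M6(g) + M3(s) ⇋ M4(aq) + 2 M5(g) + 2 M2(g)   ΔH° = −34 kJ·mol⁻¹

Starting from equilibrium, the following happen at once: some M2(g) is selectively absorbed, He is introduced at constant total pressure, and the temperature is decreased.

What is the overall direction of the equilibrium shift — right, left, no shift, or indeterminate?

Removing M2 (g), a product, drives the reaction to the right.
Adding inert gas at constant total pressure expands the volume and lowers every reacting partial pressure. With Δn_gas = 4 − 2 = +2, Q moves away from K toward the side with fewer gas moles, so the system shifts toward the side with more gas moles — to the right.
The forward reaction is exothermic. Lowering T favours the exothermic direction — shift to the right.
All effects act in the same direction — net shift to the right.

right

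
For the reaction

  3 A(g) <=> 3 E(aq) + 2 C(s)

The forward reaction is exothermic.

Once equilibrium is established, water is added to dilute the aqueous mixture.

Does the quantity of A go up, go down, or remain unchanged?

decreases

Dilution lowers every aqueous concentration by the same factor. Δn_aq = 3 − 0 = +3, so the system shifts toward the side with more dissolved moles — to the right.
The net shift is to the right. A is a reactant, so its amount decreases.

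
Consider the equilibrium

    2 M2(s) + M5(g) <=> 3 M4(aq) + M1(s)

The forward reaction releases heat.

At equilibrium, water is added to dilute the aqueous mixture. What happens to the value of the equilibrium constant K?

unchanged

The equilibrium constant depends only on temperature. This perturbation may move the position of equilibrium, but since T is unchanged, K itself is unchanged.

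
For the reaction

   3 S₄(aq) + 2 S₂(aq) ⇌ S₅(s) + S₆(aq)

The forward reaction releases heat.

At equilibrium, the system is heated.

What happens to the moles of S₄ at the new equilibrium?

increases

The forward reaction is exothermic. Raising T favours the endothermic direction — shift to the left.
The net shift is to the left. S₄ is a reactant, so its amount increases.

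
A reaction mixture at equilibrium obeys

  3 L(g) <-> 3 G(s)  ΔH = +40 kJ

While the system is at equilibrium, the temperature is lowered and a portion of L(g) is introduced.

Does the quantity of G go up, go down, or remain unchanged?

cannot be determined

The forward reaction is endothermic. Lowering T favours the exothermic direction — shift to the left.
Adding L (g), a reactant, drives the reaction to the right.
The two effects oppose each other, so the net shift — and hence the change in G — cannot be determined from the given information.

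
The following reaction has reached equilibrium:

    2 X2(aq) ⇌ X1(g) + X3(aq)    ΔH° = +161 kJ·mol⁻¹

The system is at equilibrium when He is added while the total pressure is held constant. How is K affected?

unchanged

The equilibrium constant depends only on temperature. This perturbation may move the position of equilibrium, but since T is unchanged, K itself is unchanged.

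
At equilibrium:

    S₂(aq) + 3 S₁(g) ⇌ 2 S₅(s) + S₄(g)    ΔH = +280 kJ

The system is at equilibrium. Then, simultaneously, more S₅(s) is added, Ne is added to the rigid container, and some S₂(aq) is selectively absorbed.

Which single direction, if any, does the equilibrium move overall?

S₅ is a pure solid; its activity is 1 regardless of amount, so Q is unaffected — no shift from this change.
At constant volume, adding an inert gas leaves every reacting species' partial pressure unchanged, so Q is unchanged — no shift from this change.
Removing S₂ (aq), a reactant, drives the reaction to the left.
Only the nonzero effect(s) matter; the net shift is to the left.

left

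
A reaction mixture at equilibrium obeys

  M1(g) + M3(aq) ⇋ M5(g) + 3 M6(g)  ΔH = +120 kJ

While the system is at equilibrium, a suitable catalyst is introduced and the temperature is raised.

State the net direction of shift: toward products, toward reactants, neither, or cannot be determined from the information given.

A catalyst speeds both forward and reverse rates equally; it changes neither Q nor K — no shift from this change.
The forward reaction is endothermic. Raising T favours the endothermic direction — shift to the right.
Only the nonzero effect(s) matter; the net shift is to the right.

right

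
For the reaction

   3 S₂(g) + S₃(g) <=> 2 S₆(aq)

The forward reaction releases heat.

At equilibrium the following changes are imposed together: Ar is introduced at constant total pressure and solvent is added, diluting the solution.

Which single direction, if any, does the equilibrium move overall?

Adding inert gas at constant total pressure expands the volume and lowers every reacting partial pressure. With Δn_gas = 0 − 4 = -4, Q moves away from K toward the side with fewer gas moles, so the system shifts toward the side with more gas moles — to the left.
Dilution lowers every aqueous concentration by the same factor. Δn_aq = 2 − 0 = +2, so the system shifts toward the side with more dissolved moles — to the right.
The individual effects push in opposite directions; without quantitative information the net direction cannot be determined.

cannot be determined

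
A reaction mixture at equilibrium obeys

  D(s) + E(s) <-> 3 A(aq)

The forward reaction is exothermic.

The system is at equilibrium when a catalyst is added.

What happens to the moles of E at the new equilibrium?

unchanged

A catalyst speeds both forward and reverse rates equally; it changes neither Q nor K — no shift from this change.
No net shift occurs, so the amount of E is unchanged.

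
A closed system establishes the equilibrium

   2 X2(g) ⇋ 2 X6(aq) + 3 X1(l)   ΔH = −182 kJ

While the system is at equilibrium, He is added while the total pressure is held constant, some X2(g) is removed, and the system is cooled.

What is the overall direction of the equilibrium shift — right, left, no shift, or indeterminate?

Adding inert gas at constant total pressure expands the volume and lowers every reacting partial pressure. With Δn_gas = 0 − 2 = -2, Q moves away from K toward the side with fewer gas moles, so the system shifts toward the side with more gas moles — to the left.
Removing X2 (g), a reactant, drives the reaction to the left.
The forward reaction is exothermic. Lowering T favours the exothermic direction — shift to the right.
The individual effects push in opposite directions; without quantitative information the net direction cannot be determined.

cannot be determined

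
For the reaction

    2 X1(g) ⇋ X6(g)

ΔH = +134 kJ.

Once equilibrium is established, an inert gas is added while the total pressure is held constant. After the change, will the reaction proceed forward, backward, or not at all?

Adding inert gas at constant total pressure expands the volume and lowers every reacting partial pressure. With Δn_gas = 1 − 2 = -1, Q moves away from K toward the side with fewer gas moles, so the system shifts toward the side with more gas moles — to the left.

left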